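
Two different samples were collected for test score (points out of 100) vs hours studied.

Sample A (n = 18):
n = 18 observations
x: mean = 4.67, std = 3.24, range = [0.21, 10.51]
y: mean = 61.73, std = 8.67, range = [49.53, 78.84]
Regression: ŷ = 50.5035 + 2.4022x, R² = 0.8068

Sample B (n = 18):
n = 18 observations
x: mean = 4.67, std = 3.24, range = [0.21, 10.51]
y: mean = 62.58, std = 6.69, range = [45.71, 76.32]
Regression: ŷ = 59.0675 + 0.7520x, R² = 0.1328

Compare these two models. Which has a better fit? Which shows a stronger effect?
Model A has the better fit (R² = 0.8068 vs 0.1328). Model A shows the stronger effect (|β₁| = 2.4022 vs 0.7520).

Model Comparison:

Goodness of fit (R²):
- Model A: R² = 0.8068 → 80.68% of variance in test score explained
- Model B: R² = 0.1328 → 13.28% of variance in test score explained
- 0.8068 > 0.1328 → Model A has the better fit

Strength of effect — compare |β₁|:
- Model A: β₁ = 2.4022 → predicted test score rises 2.4022 points per additional hour of study time
- Model B: β₁ = 0.7520 → predicted test score rises 0.7520 points per additional hour of study time
- |2.4022| > |0.7520| → Model A shows the stronger marginal effect

Note: A steeper slope doesn't make a better model if the scatter around the line is large.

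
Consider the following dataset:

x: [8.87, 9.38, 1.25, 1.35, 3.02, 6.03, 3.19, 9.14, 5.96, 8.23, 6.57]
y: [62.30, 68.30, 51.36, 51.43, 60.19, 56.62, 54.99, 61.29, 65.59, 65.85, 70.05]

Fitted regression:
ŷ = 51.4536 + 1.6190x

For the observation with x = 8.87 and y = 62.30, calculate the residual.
Residual = -3.5141

The residual is the difference between the actual value and the predicted value:

Residual = y - ŷ

Step 1: Calculate predicted value
ŷ = 51.4536 + 1.6190 × 8.87
ŷ = 65.8141

Step 2: Calculate residual
Residual = 62.30 - 65.8141
Residual = -3.5141

Interpretation: the model overestimates the actual value by 3.5141 at this point (negative residual → observation lies below the fitted line).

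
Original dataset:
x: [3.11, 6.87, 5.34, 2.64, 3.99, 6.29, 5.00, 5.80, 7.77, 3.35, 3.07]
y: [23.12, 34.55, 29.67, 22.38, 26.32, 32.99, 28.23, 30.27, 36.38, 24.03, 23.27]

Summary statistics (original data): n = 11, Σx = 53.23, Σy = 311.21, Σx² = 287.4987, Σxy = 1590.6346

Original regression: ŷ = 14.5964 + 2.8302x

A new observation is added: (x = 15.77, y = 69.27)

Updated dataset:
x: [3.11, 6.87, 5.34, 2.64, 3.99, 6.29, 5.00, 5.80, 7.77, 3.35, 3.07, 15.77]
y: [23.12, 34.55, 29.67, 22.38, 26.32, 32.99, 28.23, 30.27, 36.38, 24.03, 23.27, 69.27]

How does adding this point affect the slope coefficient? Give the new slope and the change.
The slope changes from 2.8302 to 3.5518 (change of +0.7216, or +25.5%).

x = 15.77 lies well outside the original x-range [2.64, 7.77] (x̄ ≈ 4.84), so this observation has high leverage and can move the slope substantially.

Step 1: Update the sums with the new point (n goes from 11 to 12)
Σx  = 53.23 + 15.77 = 69.00
Σy  = 311.21 + 69.27 = 380.48
Σx² = 287.4987 + 15.77² = 287.4987 + 248.6929 = 536.1916
Σxy = 1590.6346 + 15.77×69.27 = 1590.6346 + 1092.3879 = 2683.0225

Step 2: Recompute the slope with b₁ = (nΣxy − ΣxΣy) / (nΣx² − (Σx)²)
Numerator   = 12×2683.0225 − 69.00×380.48 = 32196.2700 − 26253.1200 = 5943.1500
Denominator = 12×536.1916 − 69.00² = 6434.2992 − 4761.0000 = 1673.2992
b₁(new) = 5943.1500 / 1673.2992 = 3.5518

(Same formula on the original sums: (11×1590.6346 − 53.23×311.21) / (11×287.4987 − 53.23²) = 931.2723 / 329.0528 = 2.8302, matching the given fit.)

Step 3: Change in slope
Δβ₁ = 3.5518 − 2.8302 = +0.7216
Relative change = +0.7216 / 2.8302 × 100% = +25.5%
→ the slope increases when the point is added.

A high-leverage point only changes the slope if it is off the original line; here y = 69.27 is above the original trend, so the slope increases.
In practice: refit with and without it and report both if conclusions differ; examine leverage (hᵢ) and Cook's distance rather than deleting it automatically.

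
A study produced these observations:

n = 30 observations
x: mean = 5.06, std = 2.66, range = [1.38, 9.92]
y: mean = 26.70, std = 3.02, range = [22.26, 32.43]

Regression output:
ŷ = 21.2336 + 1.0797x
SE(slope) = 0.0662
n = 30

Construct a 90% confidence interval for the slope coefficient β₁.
The 90% CI for β₁ is (0.9671, 1.1923)

Confidence interval for the slope:

The 90% CI for β₁ is: β̂₁ ± t*(α/2, n-2) × SE(β̂₁)

Step 1: Find critical t-value
- Confidence level = 0.9
- Degrees of freedom = n - 2 = 30 - 2 = 28
- t*(α/2, 28) = 1.7011

Step 2: Calculate margin of error
Margin = 1.7011 × 0.0662 = 0.1126

Step 3: Construct interval
CI = 1.0797 ± 0.1126
CI = (0.9671, 1.1923)

Interpretation: We are 90% confident that the true slope β₁ lies between 0.9671 and 1.1923.
Both endpoints are positive, so the data support a genuinely positive slope at this confidence level.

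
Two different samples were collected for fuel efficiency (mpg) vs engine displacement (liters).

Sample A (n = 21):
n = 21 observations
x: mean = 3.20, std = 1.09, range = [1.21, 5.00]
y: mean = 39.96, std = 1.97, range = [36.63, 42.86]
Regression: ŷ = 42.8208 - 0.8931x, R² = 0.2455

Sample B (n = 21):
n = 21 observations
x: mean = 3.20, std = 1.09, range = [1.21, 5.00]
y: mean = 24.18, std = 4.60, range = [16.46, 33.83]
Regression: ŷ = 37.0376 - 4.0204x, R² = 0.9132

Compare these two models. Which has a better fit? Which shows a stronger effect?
Model B has the better fit (R² = 0.9132 vs 0.2455). Model B shows the stronger effect (|β₁| = 4.0204 vs 0.8931).

Model Comparison:

Which explains more variance? (R²)
- Model A: R² = 0.2455 → 24.55% of variance in fuel efficiency explained
- Model B: R² = 0.9132 → 91.32% of variance in fuel efficiency explained
- 0.9132 > 0.2455 → Model B has the better fit

Effect size (slope magnitude):
- Model A: β₁ = -0.8931 → predicted fuel efficiency falls 0.8931 mpg per additional liter of engine displacement
- Model B: β₁ = -4.0204 → predicted fuel efficiency falls 4.0204 mpg per additional liter of engine displacement
- |-0.8931| < |-4.0204| → Model B shows the stronger marginal effect

Notes:
- A better fit (higher R²) doesn't necessarily mean a more important relationship.
- A steeper slope doesn't make a better model if the scatter around the line is large.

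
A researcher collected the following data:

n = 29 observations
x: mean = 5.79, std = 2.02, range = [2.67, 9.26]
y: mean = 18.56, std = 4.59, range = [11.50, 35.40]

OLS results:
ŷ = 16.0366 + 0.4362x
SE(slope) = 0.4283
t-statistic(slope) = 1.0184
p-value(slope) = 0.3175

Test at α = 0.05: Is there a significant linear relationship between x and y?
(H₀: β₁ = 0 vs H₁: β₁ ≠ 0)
p-value = 0.3175 ≥ α = 0.05, so we fail to reject H₀. The relationship is not significant.

Hypothesis test for the slope coefficient:

H₀: β₁ = 0 (no linear relationship)
H₁: β₁ ≠ 0 (linear relationship exists)

Test statistic: t = β̂₁ / SE(β̂₁) = 0.4362 / 0.4283 = 1.0184

The p-value (0.3175) is the probability, under H₀, of a t-statistic at least as extreme as |t| = 1.0184 (two-sided, df = n − 2 = 27).

Decision rule: reject H₀ if p-value < α.
p-value = 0.3175 ≥ α = 0.05 → fail to reject H₀.

There is not sufficient evidence at the 5% significance level to conclude that a linear relationship exists between x and y.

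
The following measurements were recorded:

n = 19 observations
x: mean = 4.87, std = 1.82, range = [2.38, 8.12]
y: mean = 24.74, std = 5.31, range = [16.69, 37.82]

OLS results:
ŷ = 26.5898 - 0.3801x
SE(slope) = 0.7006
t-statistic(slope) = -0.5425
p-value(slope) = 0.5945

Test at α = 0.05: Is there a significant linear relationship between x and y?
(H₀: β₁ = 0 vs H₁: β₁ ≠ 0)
p-value = 0.5945 ≥ α = 0.05, so we fail to reject H₀. The relationship is not significant.

Hypothesis test for the slope coefficient:

H₀: β₁ = 0 (no linear relationship)
H₁: β₁ ≠ 0 (linear relationship exists)

Test statistic: t = β̂₁ / SE(β̂₁) = -0.3801 / 0.7006 = -0.5425

With df = 17, the two-sided p-value for |t| = 0.5425 is 0.5945.

Decision rule: reject H₀ if p-value < α.
p-value = 0.5945 ≥ α = 0.05 → fail to reject H₀.

There is not sufficient evidence at the 5% significance level to conclude that a linear relationship exists between x and y.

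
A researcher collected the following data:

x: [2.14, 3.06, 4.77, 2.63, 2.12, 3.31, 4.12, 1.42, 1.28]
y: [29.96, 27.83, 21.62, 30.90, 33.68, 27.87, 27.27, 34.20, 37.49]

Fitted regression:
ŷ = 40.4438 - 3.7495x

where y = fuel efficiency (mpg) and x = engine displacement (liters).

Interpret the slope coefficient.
For each additional liter of engine displacement, predicted fuel efficiency decreases by approximately 3.7495 mpg.

The slope β₁ = -3.7495 gives the rate at which the fitted fuel efficiency changes with engine displacement.

Interpretation:
- Engine displacement up by 1 liter → predicted fuel efficiency decreases by 3.7495 mpg
- The effect is assumed constant over the observed range of x (linearity)
- The sign (−) gives the direction; the magnitude 3.7495 gives the size of the effect per liter

The intercept β₀ = 40.4438 is the predicted fuel efficiency when engine displacement = 0; since the smallest observed x is 1.28, this is an extrapolation and mainly anchors the line.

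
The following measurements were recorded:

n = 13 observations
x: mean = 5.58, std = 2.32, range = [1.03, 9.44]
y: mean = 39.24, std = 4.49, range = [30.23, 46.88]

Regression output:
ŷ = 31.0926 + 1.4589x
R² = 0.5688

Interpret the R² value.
The model explains 56.88% of the variance in y (R² = 0.5688), leaving 43.12% unexplained; the fit is moderate.

R² (coefficient of determination) measures the proportion of variance in y explained by the regression model.

Here R² = 0.5688:
- Explained: 56.88% of the variation in y
- Unexplained (residual): 100% − 56.88% = 43.12%
- Rule of thumb (below 0.3 weak; 0.3 to below 0.7 moderate; 0.7 and above strong) → moderate

Note: R² never decreases when predictors are added, so it should not be used alone to compare models of different size.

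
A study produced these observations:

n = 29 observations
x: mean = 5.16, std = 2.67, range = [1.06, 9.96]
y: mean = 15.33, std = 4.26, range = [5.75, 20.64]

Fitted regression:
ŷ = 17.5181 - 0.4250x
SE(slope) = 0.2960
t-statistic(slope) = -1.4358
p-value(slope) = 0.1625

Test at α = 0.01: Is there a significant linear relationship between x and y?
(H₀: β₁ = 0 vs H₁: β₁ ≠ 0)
Since p-value = 0.1625 ≥ α = 0.01, fail to reject H₀ — the slope is not significantly different from 0.

Hypothesis test for the slope coefficient:

H₀: β₁ = 0 (no linear relationship)
H₁: β₁ ≠ 0 (linear relationship exists)

Test statistic: t = β̂₁ / SE(β̂₁) = -0.4250 / 0.2960 = -1.4358

p = 0.1625: how often a slope estimate this far from 0 (in SE units) would arise by chance if β₁ were truly 0.

Decision rule: reject H₀ if p-value < α.
p-value = 0.1625 ≥ α = 0.01 → fail to reject H₀.

There is not sufficient evidence at the 1% significance level to conclude that a linear relationship exists between x and y.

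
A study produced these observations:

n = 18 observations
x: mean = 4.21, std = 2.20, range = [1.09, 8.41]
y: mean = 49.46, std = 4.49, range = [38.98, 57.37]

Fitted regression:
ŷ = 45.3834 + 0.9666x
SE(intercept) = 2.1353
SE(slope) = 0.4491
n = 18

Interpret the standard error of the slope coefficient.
SE(β̂₁) = 0.4491 is the estimated standard deviation of the slope estimate across repeated samples; relative to β̂₁ = 0.9666 that is 46.5%, a moderately precise estimate.

What SE measures:
- The standard error quantifies the sampling variability of the coefficient estimate
- It is the estimated standard deviation of β̂₁ across hypothetical repeated samples of the same size
- Smaller SE → more precise estimate

Relative precision:
- SE / |β̂₁| = 0.4491 / 0.9666 = 46.5%
- Rule of thumb (under 20%: precise; 20% to under 50%: moderately precise; 50% or more: imprecise) → moderately precise

Link to interval estimation: a confidence interval for β₁ is β̂₁ ± t* × 0.4491, so SE sets the half-width per unit of t*.

What drives SE(β̂₁): larger n (here n = 18) → smaller SE; more residual scatter → larger SE; wider spread of x values → smaller SE.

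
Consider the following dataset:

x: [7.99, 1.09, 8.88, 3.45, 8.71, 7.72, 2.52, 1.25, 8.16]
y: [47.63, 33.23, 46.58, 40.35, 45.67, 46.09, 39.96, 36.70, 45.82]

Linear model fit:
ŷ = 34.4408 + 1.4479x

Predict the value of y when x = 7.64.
ŷ = 45.5028

x = 7.64 lies inside the observed range [1.09, 8.88], so the fitted equation applies directly:

ŷ = 34.4408 + 1.4479 × 7.64
ŷ = 34.4408 + 11.0620
ŷ = 45.5028

This is the fitted mean response at that x — an individual observation would come with a wider prediction interval.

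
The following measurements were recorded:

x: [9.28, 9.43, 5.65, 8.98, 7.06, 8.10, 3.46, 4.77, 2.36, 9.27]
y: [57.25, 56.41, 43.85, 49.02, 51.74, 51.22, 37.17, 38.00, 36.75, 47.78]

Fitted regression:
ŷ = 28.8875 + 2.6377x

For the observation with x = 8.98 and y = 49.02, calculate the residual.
Residual = -3.5540

The residual is the difference between the actual value and the predicted value:

Residual = y - ŷ

Step 1: Calculate predicted value
ŷ = 28.8875 + 2.6377 × 8.98
ŷ = 52.5740

Step 2: Calculate residual
Residual = 49.02 - 52.5740
Residual = -3.5540

Sign check: y < ŷ, so the point is below the line and the fit overestimates here.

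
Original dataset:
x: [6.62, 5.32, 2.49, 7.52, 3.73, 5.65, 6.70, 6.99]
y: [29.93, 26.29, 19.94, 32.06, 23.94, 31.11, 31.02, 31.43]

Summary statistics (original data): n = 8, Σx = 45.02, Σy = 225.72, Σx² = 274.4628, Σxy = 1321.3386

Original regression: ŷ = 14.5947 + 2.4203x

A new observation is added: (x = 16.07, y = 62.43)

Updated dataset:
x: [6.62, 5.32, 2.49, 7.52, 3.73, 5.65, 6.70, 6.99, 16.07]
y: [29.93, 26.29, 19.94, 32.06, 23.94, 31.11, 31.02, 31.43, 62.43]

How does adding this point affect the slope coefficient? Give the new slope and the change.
The slope changes from 2.4203 to 3.1234 (change of +0.7031, or +29.1%).

x = 16.07 lies well outside the original x-range [2.49, 7.52] (x̄ ≈ 5.63), so this observation has high leverage and can move the slope substantially.

Step 1: Update the sums with the new point (n goes from 8 to 9)
Σx  = 45.02 + 16.07 = 61.09
Σy  = 225.72 + 62.43 = 288.15
Σx² = 274.4628 + 16.07² = 274.4628 + 258.2449 = 532.7077
Σxy = 1321.3386 + 16.07×62.43 = 1321.3386 + 1003.2501 = 2324.5887

Step 2: Recompute the slope with b₁ = (nΣxy − ΣxΣy) / (nΣx² − (Σx)²)
Numerator   = 9×2324.5887 − 61.09×288.15 = 20921.2983 − 17603.0835 = 3318.2148
Denominator = 9×532.7077 − 61.09² = 4794.3693 − 3731.9881 = 1062.3812
b₁(new) = 3318.2148 / 1062.3812 = 3.1234

(Same formula on the original sums: (8×1321.3386 − 45.02×225.72) / (8×274.4628 − 45.02²) = 408.7944 / 168.9020 = 2.4203, matching the given fit.)

Step 3: Change in slope
Δβ₁ = 3.1234 − 2.4203 = +0.7031
Relative change = +0.7031 / 2.4203 × 100% = +29.1%
→ the slope increases when the point is added.

Because the point sits above the extension of the original line at a high-leverage x, it tilts the fit up.
In practice: check such a point for data-entry or measurement error; examine leverage (hᵢ) and Cook's distance rather than deleting it automatically.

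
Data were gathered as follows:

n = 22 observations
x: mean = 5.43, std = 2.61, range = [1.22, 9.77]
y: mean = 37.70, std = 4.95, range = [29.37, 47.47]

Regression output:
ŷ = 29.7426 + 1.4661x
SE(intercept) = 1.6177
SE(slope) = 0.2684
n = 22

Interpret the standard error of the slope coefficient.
The slope 1.4661 is pinned down to within about ±0.2684 (one SE) by these data — relative uncertainty 18.3%, i.e. precise.

What SE measures:
- The standard error quantifies the sampling variability of the coefficient estimate
- It is the estimated standard deviation of β̂₁ across hypothetical repeated samples of the same size
- Smaller SE → more precise estimate

Relative precision:
- SE / |β̂₁| = 0.2684 / 1.4661 = 18.3%
- Rule of thumb (under 20%: precise; 20% to under 50%: moderately precise; 50% or more: imprecise) → precise

Rough 95% range (±2 SE): 1.4661 ± 0.5368 → (0.9293, 2.0029).

What drives SE(β̂₁): more residual scatter → larger SE; wider spread of x values → smaller SE.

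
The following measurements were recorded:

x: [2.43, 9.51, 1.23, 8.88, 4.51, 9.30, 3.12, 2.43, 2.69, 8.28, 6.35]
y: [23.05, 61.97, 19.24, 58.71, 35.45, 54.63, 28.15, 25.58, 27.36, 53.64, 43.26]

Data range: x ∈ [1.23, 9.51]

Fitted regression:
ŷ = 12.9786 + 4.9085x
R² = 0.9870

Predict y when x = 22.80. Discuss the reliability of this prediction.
ŷ = 124.8924 (extrapolation — x = 22.80 lies outside [1.23, 9.51], so reliability is low).

Prediction calculation:
ŷ = 12.9786 + 4.9085 × 22.80
ŷ = 124.8924

Reliability:
- Data range: x ∈ [1.23, 9.51]
- Prediction point: x = 22.80 is 13.29 units above the observed range → this is EXTRAPOLATION, not interpolation

Why that matters here:
- The linear relationship may not hold outside the observed range
- There are no observations near this x to validate the fitted line there
- R² describes fit only over the sampled x values; it says nothing about behaviour beyond them

A defensible statement: 'if the linear trend continued to x = 22.80, y would be about 124.8924' — the premise is untested.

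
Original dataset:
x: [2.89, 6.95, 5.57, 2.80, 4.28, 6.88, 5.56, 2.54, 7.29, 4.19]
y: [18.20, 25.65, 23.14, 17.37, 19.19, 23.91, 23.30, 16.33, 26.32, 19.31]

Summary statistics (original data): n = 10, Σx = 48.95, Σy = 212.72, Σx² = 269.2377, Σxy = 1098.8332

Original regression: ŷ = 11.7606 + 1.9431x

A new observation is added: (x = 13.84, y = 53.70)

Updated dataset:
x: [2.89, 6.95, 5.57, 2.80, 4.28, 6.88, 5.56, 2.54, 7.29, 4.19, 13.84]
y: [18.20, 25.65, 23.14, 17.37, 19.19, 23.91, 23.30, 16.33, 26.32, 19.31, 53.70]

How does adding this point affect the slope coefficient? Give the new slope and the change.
New slope β₁ = 3.1384 versus 1.9431 before: a change of +1.1953 (+61.5%).

x = 13.84 lies well outside the original x-range [2.54, 7.29] (x̄ ≈ 4.90), so this observation has high leverage and can move the slope substantially.

Step 1: Update the sums with the new point (n goes from 10 to 11)
Σx  = 48.95 + 13.84 = 62.79
Σy  = 212.72 + 53.70 = 266.42
Σx² = 269.2377 + 13.84² = 269.2377 + 191.5456 = 460.7833
Σxy = 1098.8332 + 13.84×53.70 = 1098.8332 + 743.2080 = 1842.0412

Step 2: Recompute the slope with b₁ = (nΣxy − ΣxΣy) / (nΣx² − (Σx)²)
Numerator   = 11×1842.0412 − 62.79×266.42 = 20262.4532 − 16728.5118 = 3533.9414
Denominator = 11×460.7833 − 62.79² = 5068.6163 − 3942.5841 = 1126.0322
b₁(new) = 3533.9414 / 1126.0322 = 3.1384

(Same formula on the original sums: (10×1098.8332 − 48.95×212.72) / (10×269.2377 − 48.95²) = 575.6880 / 296.2745 = 1.9431, matching the given fit.)

Step 3: Change in slope
Δβ₁ = 3.1384 − 1.9431 = +1.1953
Relative change = +1.1953 / 1.9431 × 100% = +61.5%
→ the slope increases when the point is added.

A high-leverage point only changes the slope if it is off the original line; here y = 53.70 is above the original trend, so the slope increases.
In practice: check such a point for data-entry or measurement error.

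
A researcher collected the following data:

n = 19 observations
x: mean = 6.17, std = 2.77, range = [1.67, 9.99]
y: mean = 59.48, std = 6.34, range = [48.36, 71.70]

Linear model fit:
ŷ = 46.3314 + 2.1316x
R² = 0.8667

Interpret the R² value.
The model explains 86.67% of the variance in y (R² = 0.8667), leaving 13.33% unexplained; the fit is strong.

The coefficient of determination R² is the fraction of the total variation in y that the fitted line accounts for.

Here R² = 0.8667:
- Explained: 86.67% of the variation in y
- Unexplained (residual): 100% − 86.67% = 13.33%
- Rule of thumb (below 0.3 weak; 0.3 to below 0.7 moderate; 0.7 and above strong) → strong

Calculation: R² = 1 − (SS_res / SS_tot), where SS_res is the sum of squared residuals and SS_tot the total sum of squares.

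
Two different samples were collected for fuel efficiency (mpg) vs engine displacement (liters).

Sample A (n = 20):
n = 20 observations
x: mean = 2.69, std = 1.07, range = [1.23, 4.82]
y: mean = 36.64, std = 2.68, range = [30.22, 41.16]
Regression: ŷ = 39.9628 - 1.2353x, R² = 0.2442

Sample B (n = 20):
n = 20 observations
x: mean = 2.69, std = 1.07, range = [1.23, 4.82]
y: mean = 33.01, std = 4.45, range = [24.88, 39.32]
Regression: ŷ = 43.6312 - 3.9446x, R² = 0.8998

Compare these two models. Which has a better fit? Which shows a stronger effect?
Model B has the better fit (R² = 0.8998 vs 0.2442). Model B shows the stronger effect (|β₁| = 3.9446 vs 1.2353).

Model Comparison:

Which explains more variance? (R²)
- Model A: R² = 0.2442 → 24.42% of variance in fuel efficiency explained
- Model B: R² = 0.8998 → 89.98% of variance in fuel efficiency explained
- 0.8998 > 0.2442 → Model B has the better fit

Which has the larger per-liter effect? (|β₁|)
- Model A: β₁ = -1.2353 → predicted fuel efficiency falls 1.2353 mpg per additional liter of engine displacement
- Model B: β₁ = -3.9446 → predicted fuel efficiency falls 3.9446 mpg per additional liter of engine displacement
- |-1.2353| < |-3.9446| → Model B shows the stronger marginal effect

Note: The two samples could reflect different populations, time periods, or measurement quality.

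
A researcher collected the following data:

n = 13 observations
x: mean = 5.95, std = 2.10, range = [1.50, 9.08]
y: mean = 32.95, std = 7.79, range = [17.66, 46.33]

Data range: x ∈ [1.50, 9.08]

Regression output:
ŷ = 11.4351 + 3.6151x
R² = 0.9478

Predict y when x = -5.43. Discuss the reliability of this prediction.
ŷ = -8.1949, but this is extrapolation (below the data range [1.50, 9.08]) and may be unreliable.

Prediction calculation:
ŷ = 11.4351 + 3.6151 × (-5.43)
ŷ = -8.1949

Reliability:
- Data range: x ∈ [1.50, 9.08]
- Prediction point: x = -5.43 is 6.93 units below the observed range → this is EXTRAPOLATION, not interpolation

Why that matters here:
- R² describes fit only over the sampled x values; it says nothing about behaviour beyond them
- The linear relationship may not hold outside the observed range
- There are no observations near this x to validate the fitted line there

Report the number if required, but flag clearly that it is an extrapolation.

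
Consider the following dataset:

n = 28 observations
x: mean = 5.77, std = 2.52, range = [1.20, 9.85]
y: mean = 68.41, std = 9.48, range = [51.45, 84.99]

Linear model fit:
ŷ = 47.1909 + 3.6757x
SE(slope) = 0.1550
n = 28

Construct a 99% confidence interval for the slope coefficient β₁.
The 99% CI for β₁ is (3.2450, 4.1064)

Confidence interval for the slope:

The 99% CI for β₁ is: β̂₁ ± t*(α/2, n-2) × SE(β̂₁)

Step 1: Find critical t-value
- Confidence level = 0.99
- Degrees of freedom = n - 2 = 28 - 2 = 26
- t*(α/2, 26) = 2.7787

Step 2: Calculate margin of error
Margin = 2.7787 × 0.1550 = 0.4307

Step 3: Construct interval
CI = 3.6757 ± 0.4307
CI = (3.2450, 4.1064)

Interpretation: We are 99% confident that the true slope β₁ lies between 3.2450 and 4.1064.
Since 0 is outside the interval, a two-sided test at α = 0.01 would reject H₀: β₁ = 0.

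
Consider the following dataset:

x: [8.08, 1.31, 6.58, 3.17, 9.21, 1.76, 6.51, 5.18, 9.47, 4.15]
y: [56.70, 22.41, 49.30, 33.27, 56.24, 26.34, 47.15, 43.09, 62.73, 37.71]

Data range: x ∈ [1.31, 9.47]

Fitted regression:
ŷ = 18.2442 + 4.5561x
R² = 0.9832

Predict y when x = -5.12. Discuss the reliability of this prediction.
ŷ = -5.0830 (extrapolation — x = -5.12 lies outside [1.31, 9.47], so reliability is low).

Prediction calculation:
ŷ = 18.2442 + 4.5561 × (-5.12)
ŷ = -5.0830

Reliability:
- Data range: x ∈ [1.31, 9.47]
- Prediction point: x = -5.12 is 6.43 units below the observed range → this is EXTRAPOLATION, not interpolation

Why that matters here:
- R² describes fit only over the sampled x values; it says nothing about behaviour beyond them
- Real relationships often flatten, saturate, or turn nonlinear at extremes
- The linear relationship may not hold outside the observed range

Report the number if required, but flag clearly that it is an extrapolation.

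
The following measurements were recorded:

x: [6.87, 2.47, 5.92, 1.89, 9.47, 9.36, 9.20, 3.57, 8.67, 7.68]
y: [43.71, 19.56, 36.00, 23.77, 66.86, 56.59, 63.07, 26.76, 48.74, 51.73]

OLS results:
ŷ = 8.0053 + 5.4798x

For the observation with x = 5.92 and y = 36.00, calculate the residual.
Residual = -4.4457

The residual is the difference between the actual value and the predicted value:

Residual = y - ŷ

Step 1: Calculate predicted value
ŷ = 8.0053 + 5.4798 × 5.92
ŷ = 40.4457

Step 2: Calculate residual
Residual = 36.00 - 40.4457
Residual = -4.4457

The residual is negative, so the observed y = 36.00 sits below the regression line (the line overestimates it by 4.4457).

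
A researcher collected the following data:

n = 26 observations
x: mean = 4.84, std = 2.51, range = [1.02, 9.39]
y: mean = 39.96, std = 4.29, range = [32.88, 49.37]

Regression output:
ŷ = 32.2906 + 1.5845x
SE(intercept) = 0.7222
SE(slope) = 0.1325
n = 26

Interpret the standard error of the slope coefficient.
SE(slope) = 0.1325 measures the uncertainty in the estimated slope. The coefficient is estimated precisely (SE/|β̂₁| = 8.4%).

SE(β̂₁) = s / √Sxx, where s is the residual standard deviation and Sxx = Σ(x − x̄)². It is the yardstick for how far β̂₁ = 1.5845 could plausibly be from the true slope.

Relative precision:
- SE / |β̂₁| = 0.1325 / 1.5845 = 8.4%
- Rule of thumb (under 20%: precise; 20% to under 50%: moderately precise; 50% or more: imprecise) → precise

Link to interval estimation: a confidence interval for β₁ is β̂₁ ± t* × 0.1325, so SE sets the half-width per unit of t*.

What drives SE(β̂₁): more residual scatter → larger SE; larger n (here n = 26) → smaller SE.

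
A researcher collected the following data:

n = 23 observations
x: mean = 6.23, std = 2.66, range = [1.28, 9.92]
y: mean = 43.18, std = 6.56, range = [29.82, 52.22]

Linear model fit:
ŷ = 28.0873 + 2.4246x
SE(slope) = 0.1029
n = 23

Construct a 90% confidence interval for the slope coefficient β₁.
The 90% CI for β₁ is (2.2475, 2.6017)

Confidence interval for the slope:

The 90% CI for β₁ is: β̂₁ ± t*(α/2, n-2) × SE(β̂₁)

Step 1: Find critical t-value
- Confidence level = 0.9
- Degrees of freedom = n - 2 = 23 - 2 = 21
- t*(α/2, 21) = 1.7207

Step 2: Calculate margin of error
Margin = 1.7207 × 0.1029 = 0.1771

Step 3: Construct interval
CI = 2.4246 ± 0.1771
CI = (2.2475, 2.6017)

Interpretation: each one-unit increase in x is associated with a change in mean y of between 2.2475 and 2.6017, with 90% confidence.
Since 0 is outside the interval, a two-sided test at α = 0.10 would reject H₀: β₁ = 0.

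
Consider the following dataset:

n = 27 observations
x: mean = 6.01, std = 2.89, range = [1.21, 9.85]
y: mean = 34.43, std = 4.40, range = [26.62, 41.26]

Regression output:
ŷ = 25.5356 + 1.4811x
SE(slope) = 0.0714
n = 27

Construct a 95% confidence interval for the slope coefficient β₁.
The 95% CI for β₁ is (1.3341, 1.6281)

Confidence interval for the slope:

The 95% CI for β₁ is: β̂₁ ± t*(α/2, n-2) × SE(β̂₁)

Step 1: Find critical t-value
- Confidence level = 0.95
- Degrees of freedom = n - 2 = 27 - 2 = 25
- t*(α/2, 25) = 2.0595

Step 2: Calculate margin of error
Margin = 2.0595 × 0.0714 = 0.1470

Step 3: Construct interval
CI = 1.4811 ± 0.1470
CI = (1.3341, 1.6281)

Interpretation: each one-unit increase in x is associated with a change in mean y of between 1.3341 and 1.6281, with 95% confidence.
Since 0 is outside the interval, a two-sided test at α = 0.05 would reject H₀: β₁ = 0.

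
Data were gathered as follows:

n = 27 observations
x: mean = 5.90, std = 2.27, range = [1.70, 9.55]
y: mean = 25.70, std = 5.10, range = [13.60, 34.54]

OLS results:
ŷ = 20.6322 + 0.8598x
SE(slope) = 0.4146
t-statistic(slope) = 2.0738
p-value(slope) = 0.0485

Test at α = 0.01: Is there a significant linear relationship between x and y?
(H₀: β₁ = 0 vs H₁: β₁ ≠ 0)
p-value = 0.0485 ≥ α = 0.01, so we fail to reject H₀. The relationship is not significant.

Hypothesis test for the slope coefficient:

H₀: β₁ = 0 (no linear relationship)
H₁: β₁ ≠ 0 (linear relationship exists)

Test statistic: t = β̂₁ / SE(β̂₁) = 0.8598 / 0.4146 = 2.0738

p = 0.0485: how often a slope estimate this far from 0 (in SE units) would arise by chance if β₁ were truly 0.

Decision rule: reject H₀ if p-value < α.
p-value = 0.0485 ≥ α = 0.01 → fail to reject H₀.

Conclusion: the linear association between x and y is not significant at the 1% level.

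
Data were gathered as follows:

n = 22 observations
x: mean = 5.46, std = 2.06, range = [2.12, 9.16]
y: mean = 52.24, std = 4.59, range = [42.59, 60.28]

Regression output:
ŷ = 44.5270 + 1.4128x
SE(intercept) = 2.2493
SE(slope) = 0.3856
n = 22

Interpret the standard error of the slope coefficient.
SE(slope) = 0.3856 measures the uncertainty in the estimated slope. The coefficient is estimated with moderate precision (SE/|β̂₁| = 27.3%).

What SE measures:
- The standard error quantifies the sampling variability of the coefficient estimate
- It is the estimated standard deviation of β̂₁ across hypothetical repeated samples of the same size
- Smaller SE → more precise estimate

Relative precision:
- SE / |β̂₁| = 0.3856 / 1.4128 = 27.3%
- Rule of thumb (under 20%: precise; 20% to under 50%: moderately precise; 50% or more: imprecise) → moderately precise

Link to the t-test: t = β̂₁ / SE(β̂₁) = 1.4128 / 0.3856 = 3.6639, the statistic for H₀: β₁ = 0.

What drives SE(β̂₁): wider spread of x values → smaller SE; more residual scatter → larger SE; larger n (here n = 22) → smaller SE.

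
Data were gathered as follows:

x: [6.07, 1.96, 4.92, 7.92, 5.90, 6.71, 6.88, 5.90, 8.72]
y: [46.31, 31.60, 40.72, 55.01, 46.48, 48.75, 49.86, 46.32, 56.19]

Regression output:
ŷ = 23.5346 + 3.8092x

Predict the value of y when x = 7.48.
ŷ = 52.0274

Plug x = 7.48 into the fitted line:

ŷ = 23.5346 + 3.8092 × 7.48
ŷ = 23.5346 + 28.4928
ŷ = 52.0274

This is the fitted mean response at that x — an individual observation would come with a wider prediction interval.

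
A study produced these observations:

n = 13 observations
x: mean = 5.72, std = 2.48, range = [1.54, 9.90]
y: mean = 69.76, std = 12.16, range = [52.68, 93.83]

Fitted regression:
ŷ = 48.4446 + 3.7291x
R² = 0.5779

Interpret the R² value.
About 57.79% of the variability in y is accounted for by the regression on x (R² = 0.5779) — a moderate linear fit.

R² (coefficient of determination) measures the proportion of variance in y explained by the regression model.

Here R² = 0.5779:
- Explained: 57.79% of the variation in y
- Unexplained (residual): 100% − 57.79% = 42.21%
- Rule of thumb (below 0.3 weak; 0.3 to below 0.7 moderate; 0.7 and above strong) → moderate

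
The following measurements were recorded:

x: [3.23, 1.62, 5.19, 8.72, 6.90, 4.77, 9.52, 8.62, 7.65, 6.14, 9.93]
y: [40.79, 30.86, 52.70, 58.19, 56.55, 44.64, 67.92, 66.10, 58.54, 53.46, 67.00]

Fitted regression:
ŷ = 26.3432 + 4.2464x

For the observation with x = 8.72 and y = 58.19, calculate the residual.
Residual = -5.1818

The residual is the difference between the actual value and the predicted value:

Residual = y - ŷ

Step 1: Calculate predicted value
ŷ = 26.3432 + 4.2464 × 8.72
ŷ = 63.3718

Step 2: Calculate residual
Residual = 58.19 - 63.3718
Residual = -5.1818

The residual is negative, so the observed y = 58.19 sits below the regression line (the line overestimates it by 5.1818).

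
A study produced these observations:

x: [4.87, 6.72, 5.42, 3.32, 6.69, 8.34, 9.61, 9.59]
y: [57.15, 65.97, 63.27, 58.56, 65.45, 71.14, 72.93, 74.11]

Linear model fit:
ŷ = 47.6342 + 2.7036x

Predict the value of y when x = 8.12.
ŷ = 69.5874

x = 8.12 lies inside the observed range [3.32, 9.61], so the fitted equation applies directly:

ŷ = 47.6342 + 2.7036 × 8.12
ŷ = 47.6342 + 21.9532
ŷ = 69.5874

This is a point prediction; actual observations scatter around it by roughly the residual standard deviation.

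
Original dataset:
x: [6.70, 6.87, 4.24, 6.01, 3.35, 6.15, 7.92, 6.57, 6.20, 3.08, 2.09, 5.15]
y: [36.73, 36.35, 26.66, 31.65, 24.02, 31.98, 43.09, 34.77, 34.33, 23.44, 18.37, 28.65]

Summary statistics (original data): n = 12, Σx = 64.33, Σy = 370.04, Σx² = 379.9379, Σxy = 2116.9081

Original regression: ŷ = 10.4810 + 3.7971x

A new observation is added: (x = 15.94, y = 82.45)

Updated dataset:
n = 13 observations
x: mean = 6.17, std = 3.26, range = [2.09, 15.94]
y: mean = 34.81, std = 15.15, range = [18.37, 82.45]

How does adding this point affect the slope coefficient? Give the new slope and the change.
The slope changes from 3.7971 to 4.6046 (change of +0.8075, or +21.3%).

The new point has HIGH LEVERAGE: x = 15.94 is far from the original mean x̄ = 64.33/12 ≈ 5.36 (original range [2.09, 7.92]).

Step 1: Update the sums with the new point (n goes from 12 to 13)
Σx  = 64.33 + 15.94 = 80.27
Σy  = 370.04 + 82.45 = 452.49
Σx² = 379.9379 + 15.94² = 379.9379 + 254.0836 = 634.0215
Σxy = 2116.9081 + 15.94×82.45 = 2116.9081 + 1314.2530 = 3431.1611

Step 2: Recompute the slope with b₁ = (nΣxy − ΣxΣy) / (nΣx² − (Σx)²)
Numerator   = 13×3431.1611 − 80.27×452.49 = 44605.0943 − 36321.3723 = 8283.7220
Denominator = 13×634.0215 − 80.27² = 8242.2795 − 6443.2729 = 1799.0066
b₁(new) = 8283.7220 / 1799.0066 = 4.6046

(Same formula on the original sums: (12×2116.9081 − 64.33×370.04) / (12×379.9379 − 64.33²) = 1598.2240 / 420.9059 = 3.7971, matching the given fit.)

Step 3: Change in slope
Δβ₁ = 4.6046 − 3.7971 = +0.8075
Relative change = +0.8075 / 3.7971 × 100% = +21.3%
→ the slope increases when the point is added.

A high-leverage point only changes the slope if it is off the original line; here y = 82.45 is above the original trend, so the slope increases.
In practice: refit with and without it and report both if conclusions differ.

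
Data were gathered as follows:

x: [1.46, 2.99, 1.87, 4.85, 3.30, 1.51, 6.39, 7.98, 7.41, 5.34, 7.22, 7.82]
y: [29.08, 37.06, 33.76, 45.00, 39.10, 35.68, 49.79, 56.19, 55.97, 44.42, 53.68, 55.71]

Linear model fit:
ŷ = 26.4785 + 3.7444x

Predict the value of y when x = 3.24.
ŷ = 38.6104

Plug x = 3.24 into the fitted line:

ŷ = 26.4785 + 3.7444 × 3.24
ŷ = 26.4785 + 12.1319
ŷ = 38.6104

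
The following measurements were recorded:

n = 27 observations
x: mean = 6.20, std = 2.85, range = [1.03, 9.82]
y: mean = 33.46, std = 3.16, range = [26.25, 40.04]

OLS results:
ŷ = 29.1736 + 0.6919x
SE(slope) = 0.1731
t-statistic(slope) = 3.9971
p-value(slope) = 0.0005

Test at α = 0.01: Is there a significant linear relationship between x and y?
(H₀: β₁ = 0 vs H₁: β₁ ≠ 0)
Reject H₀: p-value = 0.0005 < α = 0.01. The linear relationship is significant at the 1% level.

Hypothesis test for the slope coefficient:

H₀: β₁ = 0 (no linear relationship)
H₁: β₁ ≠ 0 (linear relationship exists)

Test statistic: t = β̂₁ / SE(β̂₁) = 0.6919 / 0.1731 = 3.9971

The p-value (0.0005) is the probability, under H₀, of a t-statistic at least as extreme as |t| = 3.9971 (two-sided, df = n − 2 = 25).

Decision rule: reject H₀ if p-value < α.
p-value = 0.0005 < α = 0.01 → reject H₀.

Conclusion: the linear association between x and y is significant at the 1% level.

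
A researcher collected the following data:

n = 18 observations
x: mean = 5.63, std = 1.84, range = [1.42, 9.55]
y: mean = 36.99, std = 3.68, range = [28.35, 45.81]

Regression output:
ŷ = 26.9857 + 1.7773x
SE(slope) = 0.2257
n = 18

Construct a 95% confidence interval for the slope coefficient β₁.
The 95% CI for β₁ is (1.2988, 2.2558)

Confidence interval for the slope:

The 95% CI for β₁ is: β̂₁ ± t*(α/2, n-2) × SE(β̂₁)

Step 1: Find critical t-value
- Confidence level = 0.95
- Degrees of freedom = n - 2 = 18 - 2 = 16
- t*(α/2, 16) = 2.1199

Step 2: Calculate margin of error
Margin = 2.1199 × 0.2257 = 0.4785

Step 3: Construct interval
CI = 1.7773 ± 0.4785
CI = (1.2988, 2.2558)

Interpretation: intervals built this way capture the true β₁ in 95% of repeated samples; here the plausible range for the per-unit effect of x on y is 1.2988 to 2.2558.
Both endpoints are positive, so the data support a genuinely positive slope at this confidence level.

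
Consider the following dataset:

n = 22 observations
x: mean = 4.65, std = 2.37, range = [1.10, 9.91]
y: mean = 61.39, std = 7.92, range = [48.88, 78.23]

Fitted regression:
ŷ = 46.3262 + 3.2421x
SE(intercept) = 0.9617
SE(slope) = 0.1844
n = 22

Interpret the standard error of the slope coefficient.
The slope 3.2421 is pinned down to within about ±0.1844 (one SE) by these data — relative uncertainty 5.7%, i.e. precise.

SE(β̂₁) = s / √Sxx, where s is the residual standard deviation and Sxx = Σ(x − x̄)². It is the yardstick for how far β̂₁ = 3.2421 could plausibly be from the true slope.

Relative precision:
- SE / |β̂₁| = 0.1844 / 3.2421 = 5.7%
- Rule of thumb (under 20%: precise; 20% to under 50%: moderately precise; 50% or more: imprecise) → precise

Link to the t-test: t = β̂₁ / SE(β̂₁) = 3.2421 / 0.1844 = 17.5819, the statistic for H₀: β₁ = 0.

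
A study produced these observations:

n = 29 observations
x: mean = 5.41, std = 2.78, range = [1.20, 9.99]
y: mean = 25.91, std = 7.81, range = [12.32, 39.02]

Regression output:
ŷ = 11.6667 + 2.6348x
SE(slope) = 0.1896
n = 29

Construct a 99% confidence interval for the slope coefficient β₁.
The 99% CI for β₁ is (2.1095, 3.1601)

Confidence interval for the slope:

The 99% CI for β₁ is: β̂₁ ± t*(α/2, n-2) × SE(β̂₁)

Step 1: Find critical t-value
- Confidence level = 0.99
- Degrees of freedom = n - 2 = 29 - 2 = 27
- t*(α/2, 27) = 2.7707

Step 2: Calculate margin of error
Margin = 2.7707 × 0.1896 = 0.5253

Step 3: Construct interval
CI = 2.6348 ± 0.5253
CI = (2.1095, 3.1601)

Interpretation: each one-unit increase in x is associated with a change in mean y of between 2.1095 and 3.1601, with 99% confidence.
Since 0 is outside the interval, a two-sided test at α = 0.01 would reject H₀: β₁ = 0.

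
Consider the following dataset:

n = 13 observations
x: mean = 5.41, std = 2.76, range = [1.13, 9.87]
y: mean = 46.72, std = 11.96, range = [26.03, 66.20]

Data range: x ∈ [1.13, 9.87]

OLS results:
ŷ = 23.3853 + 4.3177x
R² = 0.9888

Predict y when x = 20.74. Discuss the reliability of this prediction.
The equation gives ŷ = 112.9344; however x = 20.74 is 10.87 units above the observed range, so this extrapolated value should not be trusted.

Prediction calculation:
ŷ = 23.3853 + 4.3177 × 20.74
ŷ = 112.9344

Reliability:
- Data range: x ∈ [1.13, 9.87]
- Prediction point: x = 20.74 is 10.87 units above the observed range → this is EXTRAPOLATION, not interpolation

Why that matters here:
- The standard error of prediction grows with (x − x̄)², and x = 20.74 is far from x̄ = 5.41
- R² describes fit only over the sampled x values; it says nothing about behaviour beyond them
- Real relationships often flatten, saturate, or turn nonlinear at extremes

Report the number if required, but flag clearly that it is an extrapolation.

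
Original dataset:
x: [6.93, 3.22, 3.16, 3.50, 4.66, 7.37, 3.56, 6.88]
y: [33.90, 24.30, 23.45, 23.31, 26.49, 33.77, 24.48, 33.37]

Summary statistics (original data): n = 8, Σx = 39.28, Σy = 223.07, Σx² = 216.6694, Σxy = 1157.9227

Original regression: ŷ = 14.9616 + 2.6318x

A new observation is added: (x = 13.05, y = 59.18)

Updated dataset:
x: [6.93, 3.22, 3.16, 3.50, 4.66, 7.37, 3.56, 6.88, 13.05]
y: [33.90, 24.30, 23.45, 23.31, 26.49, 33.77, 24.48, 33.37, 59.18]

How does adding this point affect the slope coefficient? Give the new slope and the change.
Adding the point moves β₁ from 2.6318 to 3.4956, i.e. it increases by 0.8638 (+32.8%).

The new point has HIGH LEVERAGE: x = 13.05 is far from the original mean x̄ = 39.28/8 ≈ 4.91 (original range [3.16, 7.37]).

Step 1: Update the sums with the new point (n goes from 8 to 9)
Σx  = 39.28 + 13.05 = 52.33
Σy  = 223.07 + 59.18 = 282.25
Σx² = 216.6694 + 13.05² = 216.6694 + 170.3025 = 386.9719
Σxy = 1157.9227 + 13.05×59.18 = 1157.9227 + 772.2990 = 1930.2217

Step 2: Recompute the slope with b₁ = (nΣxy − ΣxΣy) / (nΣx² − (Σx)²)
Numerator   = 9×1930.2217 − 52.33×282.25 = 17371.9953 − 14770.1425 = 2601.8528
Denominator = 9×386.9719 − 52.33² = 3482.7471 − 2738.4289 = 744.3182
b₁(new) = 2601.8528 / 744.3182 = 3.4956

(Same formula on the original sums: (8×1157.9227 − 39.28×223.07) / (8×216.6694 − 39.28²) = 501.1920 / 190.4368 = 2.6318, matching the given fit.)

Step 3: Change in slope
Δβ₁ = 3.4956 − 2.6318 = +0.8638
Relative change = +0.8638 / 2.6318 × 100% = +32.8%
→ the slope increases when the point is added.

Because the point sits above the extension of the original line at a high-leverage x, it tilts the fit up.
In practice: refit with and without it and report both if conclusions differ; check such a point for data-entry or measurement error.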